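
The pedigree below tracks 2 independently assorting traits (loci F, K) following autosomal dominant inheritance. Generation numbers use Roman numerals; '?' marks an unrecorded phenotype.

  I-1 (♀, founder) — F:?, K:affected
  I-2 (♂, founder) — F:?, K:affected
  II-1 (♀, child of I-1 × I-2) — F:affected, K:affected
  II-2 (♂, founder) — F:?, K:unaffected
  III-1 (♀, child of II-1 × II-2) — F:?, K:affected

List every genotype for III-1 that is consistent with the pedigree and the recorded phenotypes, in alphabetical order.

III-1 ∈ {FF Kk, Ff Kk, ff Kk}

F/I-1 ? ·: ff|Ff|FF
F/I-2 ? ·: ff|Ff|FF
F/II-1 aff I-1×I-2: Ff|FF
F/II-2 ? ·: ff|Ff|FF
F/III-1 ? II-1×II-2: ff|Ff|FF
⇒ F over [I-1,I-2,II-1,II-2,III-1]: 65 consistent
K/I-1 aff ·: Kk|KK
K/I-2 aff ·: Kk|KK
K/II-1 aff I-1×I-2: Kk|KK
K/II-2 un ·: kk
K/III-1 aff II-1×II-2: Kk
⇒ K over [I-1,I-2,II-1,II-2,III-1]: 7 consistent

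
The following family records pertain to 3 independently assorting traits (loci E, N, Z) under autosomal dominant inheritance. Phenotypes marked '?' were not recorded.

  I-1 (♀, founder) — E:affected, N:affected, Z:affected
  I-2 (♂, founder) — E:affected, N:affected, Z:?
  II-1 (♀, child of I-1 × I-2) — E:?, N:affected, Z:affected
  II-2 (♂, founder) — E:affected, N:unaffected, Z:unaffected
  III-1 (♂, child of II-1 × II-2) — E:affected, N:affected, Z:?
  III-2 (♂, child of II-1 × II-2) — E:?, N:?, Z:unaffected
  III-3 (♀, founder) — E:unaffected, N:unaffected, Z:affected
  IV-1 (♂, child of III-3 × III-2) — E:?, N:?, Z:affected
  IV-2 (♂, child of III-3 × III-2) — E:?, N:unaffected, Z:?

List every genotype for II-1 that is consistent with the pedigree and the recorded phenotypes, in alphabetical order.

E/I-1 aff ·: Ee|EE
E/I-2 aff ·: Ee|EE
E/II-1 ? I-1×I-2: ee|Ee|EE
E/II-2 aff ·: Ee|EE
E/III-1 aff II-1×II-2: Ee|EE
E/III-2 ? II-1×II-2: ee|Ee|EE
E/III-3 un ·: ee
E/IV-1 ? III-3×III-2: ee|Ee
E/IV-2 ? III-3×III-2: ee|Ee
⇒ E over [I-1,I-2,II-1,II-2,III-1,III-2,III-3,IV-1,IV-2]: 119 consistent
N/I-1 aff ·: Nn|NN
N/I-2 aff ·: Nn|NN
N/II-1 aff I-1×I-2: Nn|NN
N/II-2 un ·: nn
N/III-1 aff II-1×II-2: Nn
N/III-2 ? II-1×II-2: nn|Nn
N/III-3 un ·: nn
N/IV-1 ? III-3×III-2: nn|Nn
N/IV-2 un III-3×III-2: nn
⇒ N over [I-1,I-2,II-1,II-2,III-1,III-2,III-3,IV-1,IV-2]: 17 consistent
Z/I-1 aff ·: Zz|ZZ
Z/I-2 ? ·: zz|Zz|ZZ
Z/II-1 aff I-1×I-2: Zz
Z/II-2 un ·: zz
Z/III-1 ? II-1×II-2: zz|Zz
Z/III-2 un II-1×II-2: zz
Z/III-3 aff ·: Zz|ZZ
Z/IV-1 aff III-3×III-2: Zz
Z/IV-2 ? III-3×III-2: zz|Zz
⇒ Z over [I-1,I-2,II-1,II-2,III-1,III-2,III-3,IV-1,IV-2]: 30 consistent

II-1 ∈ {EE NN Zz, EE Nn Zz, Ee NN Zz, Ee Nn Zz, ee NN Zz, ee Nn Zz}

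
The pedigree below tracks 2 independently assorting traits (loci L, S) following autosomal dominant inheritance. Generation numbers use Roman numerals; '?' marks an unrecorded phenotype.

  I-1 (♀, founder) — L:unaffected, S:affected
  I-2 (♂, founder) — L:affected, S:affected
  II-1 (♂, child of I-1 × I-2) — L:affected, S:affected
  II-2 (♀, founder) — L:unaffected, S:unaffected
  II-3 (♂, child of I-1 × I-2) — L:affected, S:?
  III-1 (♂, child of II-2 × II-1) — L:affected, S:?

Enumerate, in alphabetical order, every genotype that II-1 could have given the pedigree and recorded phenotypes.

L/I-1 un ·: ll
L/I-2 aff ·: Ll|LL
L/II-1 aff I-1×I-2: Ll
L/II-2 un ·: ll
L/II-3 aff I-1×I-2: Ll
L/III-1 aff II-2×II-1: Ll
⇒ L over [I-1,I-2,II-1,II-2,II-3,III-1]: 2 consistent
S/I-1 aff ·: Ss|SS
S/I-2 aff ·: Ss|SS
S/II-1 aff I-1×I-2: Ss|SS
S/II-2 un ·: ss
S/II-3 ? I-1×I-2: ss|Ss|SS
S/III-1 ? II-2×II-1: ss|Ss
⇒ S over [I-1,I-2,II-1,II-2,II-3,III-1]: 22 consistent

II-1 ∈ {Ll SS, Ll Ss}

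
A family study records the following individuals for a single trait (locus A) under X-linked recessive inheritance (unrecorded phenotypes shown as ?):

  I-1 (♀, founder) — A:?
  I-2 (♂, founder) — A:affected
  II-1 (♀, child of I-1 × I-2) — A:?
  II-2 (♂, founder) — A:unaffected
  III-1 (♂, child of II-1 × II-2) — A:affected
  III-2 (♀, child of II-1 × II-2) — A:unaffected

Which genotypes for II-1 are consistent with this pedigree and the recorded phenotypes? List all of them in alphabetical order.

A/I-1 ? ·: X^AX^A|X^AX^a|X^aX^a
A/I-2 aff ·: X^aY
A/II-1 ? I-1×I-2: X^AX^a|X^aX^a
A/II-2 un ·: X^AY
A/III-1 aff II-1×II-2: X^aY
A/III-2 un II-1×II-2: X^AX^A|X^AX^a
⇒ A over [I-1,I-2,II-1,II-2,III-1,III-2]: 6 consistent

II-1 ∈ {X^AX^a, X^aX^a}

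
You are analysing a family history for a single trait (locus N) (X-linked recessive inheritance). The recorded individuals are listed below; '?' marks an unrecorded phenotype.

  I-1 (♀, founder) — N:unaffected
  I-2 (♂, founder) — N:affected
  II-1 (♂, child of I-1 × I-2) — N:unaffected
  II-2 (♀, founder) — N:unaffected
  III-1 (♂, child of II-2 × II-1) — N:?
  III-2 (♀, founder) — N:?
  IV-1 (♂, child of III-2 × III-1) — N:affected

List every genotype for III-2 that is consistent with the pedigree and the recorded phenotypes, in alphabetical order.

N/I-1 un ·: X^NX^N|X^NX^n
N/I-2 aff ·: X^nY
N/II-1 un I-1×I-2: X^NY
N/II-2 un ·: X^NX^N|X^NX^n
N/III-1 ? II-2×II-1: X^NY|X^nY
N/III-2 ? ·: X^NX^n|X^nX^n
N/IV-1 aff III-2×III-1: X^nY
⇒ N over [I-1,I-2,II-1,II-2,III-1,III-2,IV-1]: 12 consistent

III-2 ∈ {X^NX^n, X^nX^n}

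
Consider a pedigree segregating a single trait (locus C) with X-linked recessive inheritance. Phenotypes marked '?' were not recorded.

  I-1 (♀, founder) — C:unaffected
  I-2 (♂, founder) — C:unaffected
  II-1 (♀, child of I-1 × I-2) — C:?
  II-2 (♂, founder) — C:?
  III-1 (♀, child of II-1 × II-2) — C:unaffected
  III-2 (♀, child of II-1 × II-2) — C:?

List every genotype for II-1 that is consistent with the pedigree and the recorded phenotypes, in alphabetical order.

C/I-1 un ·: X^CX^C|X^CX^c
C/I-2 un ·: X^CY
C/II-1 ? I-1×I-2: X^CX^C|X^CX^c
C/II-2 ? ·: X^CY|X^cY
C/III-1 un II-1×II-2: X^CX^C|X^CX^c
C/III-2 ? II-1×II-2: X^CX^C|X^CX^c|X^cX^c
⇒ C over [I-1,I-2,II-1,II-2,III-1,III-2]: 10 consistent

II-1 ∈ {X^CX^C, X^CX^c}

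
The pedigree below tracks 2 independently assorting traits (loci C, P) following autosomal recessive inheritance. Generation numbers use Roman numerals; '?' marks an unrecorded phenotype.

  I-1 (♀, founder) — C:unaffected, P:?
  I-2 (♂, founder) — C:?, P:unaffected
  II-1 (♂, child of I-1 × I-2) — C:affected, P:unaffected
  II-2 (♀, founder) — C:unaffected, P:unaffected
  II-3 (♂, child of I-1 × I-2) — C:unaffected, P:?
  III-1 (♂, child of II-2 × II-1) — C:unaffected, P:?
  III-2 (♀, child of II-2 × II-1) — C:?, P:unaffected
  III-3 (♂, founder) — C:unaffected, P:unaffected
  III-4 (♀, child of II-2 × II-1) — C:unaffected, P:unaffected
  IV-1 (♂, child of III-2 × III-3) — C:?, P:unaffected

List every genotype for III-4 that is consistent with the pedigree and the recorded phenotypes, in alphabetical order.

III-4 ∈ {Cc PP, Cc Pp}

C/I-1 un ·: Cc
C/I-2 ? ·: Cc|cc
C/II-1 aff I-1×I-2: cc
C/II-2 un ·: CC|Cc
C/II-3 un I-1×I-2: CC|Cc
C/III-1 un II-2×II-1: Cc
C/III-2 ? II-2×II-1: Cc|cc
C/III-3 un ·: CC|Cc
C/III-4 un II-2×II-1: Cc
C/IV-1 ? III-2×III-3: CC|Cc|cc
⇒ C over [I-1,I-2,II-1,II-2,II-3,III-1,III-2,III-3,III-4,IV-1]: 39 consistent
P/I-1 ? ·: PP|Pp|pp
P/I-2 un ·: PP|Pp
P/II-1 un I-1×I-2: PP|Pp
P/II-2 un ·: PP|Pp
P/II-3 ? I-1×I-2: PP|Pp|pp
P/III-1 ? II-2×II-1: PP|Pp|pp
P/III-2 un II-2×II-1: PP|Pp
P/III-3 un ·: PP|Pp
P/III-4 un II-2×II-1: PP|Pp
P/IV-1 un III-2×III-3: PP|Pp
⇒ P over [I-1,I-2,II-1,II-2,II-3,III-1,III-2,III-3,III-4,IV-1]: 948 consistent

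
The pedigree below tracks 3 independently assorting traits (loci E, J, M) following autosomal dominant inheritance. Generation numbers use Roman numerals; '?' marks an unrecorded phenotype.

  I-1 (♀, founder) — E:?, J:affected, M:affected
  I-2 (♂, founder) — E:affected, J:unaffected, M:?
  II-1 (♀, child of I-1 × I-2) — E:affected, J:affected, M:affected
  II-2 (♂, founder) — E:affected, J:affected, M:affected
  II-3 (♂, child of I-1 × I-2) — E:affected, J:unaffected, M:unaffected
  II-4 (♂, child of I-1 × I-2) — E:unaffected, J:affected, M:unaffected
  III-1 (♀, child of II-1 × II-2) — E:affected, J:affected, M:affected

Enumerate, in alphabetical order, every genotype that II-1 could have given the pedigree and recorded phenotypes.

E/I-1 ? ·: ee|Ee
E/I-2 aff ·: Ee
E/II-1 aff I-1×I-2: Ee|EE
E/II-2 aff ·: Ee|EE
E/II-3 aff I-1×I-2: Ee|EE
E/II-4 un I-1×I-2: ee
E/III-1 aff II-1×II-2: Ee|EE
⇒ E over [I-1,I-2,II-1,II-2,II-3,II-4,III-1]: 18 consistent
J/I-1 aff ·: Jj
J/I-2 un ·: jj
J/II-1 aff I-1×I-2: Jj
J/II-2 aff ·: Jj|JJ
J/II-3 un I-1×I-2: jj
J/II-4 aff I-1×I-2: Jj
J/III-1 aff II-1×II-2: Jj|JJ
⇒ J over [I-1,I-2,II-1,II-2,II-3,II-4,III-1]: 4 consistent
M/I-1 aff ·: Mm
M/I-2 ? ·: mm|Mm
M/II-1 aff I-1×I-2: Mm|MM
M/II-2 aff ·: Mm|MM
M/II-3 un I-1×I-2: mm
M/II-4 un I-1×I-2: mm
M/III-1 aff II-1×II-2: Mm|MM
⇒ M over [I-1,I-2,II-1,II-2,II-3,II-4,III-1]: 11 consistent

II-1 ∈ {EE Jj MM, EE Jj Mm, Ee Jj MM, Ee Jj Mm}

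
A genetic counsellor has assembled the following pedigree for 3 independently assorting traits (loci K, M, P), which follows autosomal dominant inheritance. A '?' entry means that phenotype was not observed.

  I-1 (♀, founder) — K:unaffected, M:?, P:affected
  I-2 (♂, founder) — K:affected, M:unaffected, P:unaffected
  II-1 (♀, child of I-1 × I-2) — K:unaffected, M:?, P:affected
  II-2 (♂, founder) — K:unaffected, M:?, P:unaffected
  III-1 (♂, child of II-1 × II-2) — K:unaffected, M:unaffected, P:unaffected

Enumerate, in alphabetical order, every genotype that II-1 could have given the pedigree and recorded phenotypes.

II-1 ∈ {kk Mm Pp, kk mm Pp}

K/I-1 un ·: kk
K/I-2 aff ·: Kk
K/II-1 un I-1×I-2: kk
K/II-2 un ·: kk
K/III-1 un II-1×II-2: kk
⇒ K over [I-1,I-2,II-1,II-2,III-1]: 1 consistent
M/I-1 ? ·: mm|Mm|MM
M/I-2 un ·: mm
M/II-1 ? I-1×I-2: mm|Mm
M/II-2 ? ·: mm|Mm
M/III-1 un II-1×II-2: mm
⇒ M over [I-1,I-2,II-1,II-2,III-1]: 8 consistent
P/I-1 aff ·: Pp|PP
P/I-2 un ·: pp
P/II-1 aff I-1×I-2: Pp
P/II-2 un ·: pp
P/III-1 un II-1×II-2: pp
⇒ P over [I-1,I-2,II-1,II-2,III-1]: 2 consistent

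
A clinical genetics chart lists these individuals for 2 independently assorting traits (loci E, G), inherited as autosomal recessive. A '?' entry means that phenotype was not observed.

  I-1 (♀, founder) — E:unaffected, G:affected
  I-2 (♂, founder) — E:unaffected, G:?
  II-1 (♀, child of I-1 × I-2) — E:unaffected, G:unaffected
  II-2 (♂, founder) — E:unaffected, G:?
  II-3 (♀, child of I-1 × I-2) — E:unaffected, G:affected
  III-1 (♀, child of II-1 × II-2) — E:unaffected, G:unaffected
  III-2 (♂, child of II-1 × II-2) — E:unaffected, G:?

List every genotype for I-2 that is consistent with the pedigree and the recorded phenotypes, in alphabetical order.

E/I-1 un ·: EE|Ee
E/I-2 un ·: EE|Ee
E/II-1 un I-1×I-2: EE|Ee
E/II-2 un ·: EE|Ee
E/II-3 un I-1×I-2: EE|Ee
E/III-1 un II-1×II-2: EE|Ee
E/III-2 un II-1×II-2: EE|Ee
⇒ E over [I-1,I-2,II-1,II-2,II-3,III-1,III-2]: 83 consistent
G/I-1 aff ·: gg
G/I-2 ? ·: Gg
G/II-1 un I-1×I-2: Gg
G/II-2 ? ·: GG|Gg|gg
G/II-3 aff I-1×I-2: gg
G/III-1 un II-1×II-2: GG|Gg
G/III-2 ? II-1×II-2: GG|Gg|gg
⇒ G over [I-1,I-2,II-1,II-2,II-3,III-1,III-2]: 12 consistent

I-2 ∈ {EE Gg, Ee Gg}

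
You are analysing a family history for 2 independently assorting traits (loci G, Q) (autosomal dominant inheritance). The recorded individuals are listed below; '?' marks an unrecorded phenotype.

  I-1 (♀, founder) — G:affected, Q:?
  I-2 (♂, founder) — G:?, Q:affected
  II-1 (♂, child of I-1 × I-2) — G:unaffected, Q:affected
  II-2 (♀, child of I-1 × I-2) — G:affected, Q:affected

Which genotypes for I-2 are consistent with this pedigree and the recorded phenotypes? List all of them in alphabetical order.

I-2 ∈ {Gg QQ, Gg Qq, gg QQ, gg Qq}

G/I-1 aff ·: Gg
G/I-2 ? ·: gg|Gg
G/II-1 un I-1×I-2: gg
G/II-2 aff I-1×I-2: Gg|GG
⇒ G over [I-1,I-2,II-1,II-2]: 3 consistent
Q/I-1 ? ·: qq|Qq|QQ
Q/I-2 aff ·: Qq|QQ
Q/II-1 aff I-1×I-2: Qq|QQ
Q/II-2 aff I-1×I-2: Qq|QQ
⇒ Q over [I-1,I-2,II-1,II-2]: 15 consistent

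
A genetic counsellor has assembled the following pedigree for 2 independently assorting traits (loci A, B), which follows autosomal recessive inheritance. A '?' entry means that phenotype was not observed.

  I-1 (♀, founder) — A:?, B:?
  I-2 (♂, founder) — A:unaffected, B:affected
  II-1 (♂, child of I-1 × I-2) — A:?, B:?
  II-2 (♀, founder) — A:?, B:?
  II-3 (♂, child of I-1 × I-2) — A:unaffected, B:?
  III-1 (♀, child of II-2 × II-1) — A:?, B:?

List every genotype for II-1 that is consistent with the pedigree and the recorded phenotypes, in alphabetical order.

A/I-1 ? ·: AA|Aa|aa
A/I-2 un ·: AA|Aa
A/II-1 ? I-1×I-2: AA|Aa|aa
A/II-2 ? ·: AA|Aa|aa
A/II-3 un I-1×I-2: AA|Aa
A/III-1 ? II-2×II-1: AA|Aa|aa
⇒ A over [I-1,I-2,II-1,II-2,II-3,III-1]: 96 consistent
B/I-1 ? ·: BB|Bb|bb
B/I-2 aff ·: bb
B/II-1 ? I-1×I-2: Bb|bb
B/II-2 ? ·: BB|Bb|bb
B/II-3 ? I-1×I-2: Bb|bb
B/III-1 ? II-2×II-1: BB|Bb|bb
⇒ B over [I-1,I-2,II-1,II-2,II-3,III-1]: 33 consistent

II-1 ∈ {AA Bb, AA bb, Aa Bb, Aa bb, aa Bb, aa bb}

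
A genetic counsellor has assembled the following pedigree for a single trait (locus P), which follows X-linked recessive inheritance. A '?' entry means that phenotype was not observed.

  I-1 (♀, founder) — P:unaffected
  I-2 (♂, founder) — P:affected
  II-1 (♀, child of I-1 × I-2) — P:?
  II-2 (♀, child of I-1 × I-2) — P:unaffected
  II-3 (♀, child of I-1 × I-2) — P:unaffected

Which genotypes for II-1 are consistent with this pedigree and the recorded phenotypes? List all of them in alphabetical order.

P/I-1 un ·: X^PX^P|X^PX^p
P/I-2 aff ·: X^pY
P/II-1 ? I-1×I-2: X^PX^p|X^pX^p
P/II-2 un I-1×I-2: X^PX^p
P/II-3 un I-1×I-2: X^PX^p
⇒ P over [I-1,I-2,II-1,II-2,II-3]: 3 consistent

II-1 ∈ {X^PX^p, X^pX^p}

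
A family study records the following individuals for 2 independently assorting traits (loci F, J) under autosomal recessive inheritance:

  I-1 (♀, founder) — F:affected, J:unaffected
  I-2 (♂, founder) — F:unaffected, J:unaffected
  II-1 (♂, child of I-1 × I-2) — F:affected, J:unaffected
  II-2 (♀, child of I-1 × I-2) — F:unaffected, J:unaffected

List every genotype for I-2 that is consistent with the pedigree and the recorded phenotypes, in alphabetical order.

F/I-1 aff ·: ff
F/I-2 un ·: Ff
F/II-1 aff I-1×I-2: ff
F/II-2 un I-1×I-2: Ff
⇒ F over [I-1,I-2,II-1,II-2]: 1 consistent
J/I-1 un ·: JJ|Jj
J/I-2 un ·: JJ|Jj
J/II-1 un I-1×I-2: JJ|Jj
J/II-2 un I-1×I-2: JJ|Jj
⇒ J over [I-1,I-2,II-1,II-2]: 13 consistent

I-2 ∈ {Ff JJ, Ff Jj}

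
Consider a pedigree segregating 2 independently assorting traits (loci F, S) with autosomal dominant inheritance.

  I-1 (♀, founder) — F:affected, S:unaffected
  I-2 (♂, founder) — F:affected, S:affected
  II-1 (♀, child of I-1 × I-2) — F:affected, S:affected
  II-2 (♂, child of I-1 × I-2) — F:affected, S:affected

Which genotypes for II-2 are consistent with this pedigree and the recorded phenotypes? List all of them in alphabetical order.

F/I-1 aff ·: Ff|FF
F/I-2 aff ·: Ff|FF
F/II-1 aff I-1×I-2: Ff|FF
F/II-2 aff I-1×I-2: Ff|FF
⇒ F over [I-1,I-2,II-1,II-2]: 13 consistent
S/I-1 un ·: ss
S/I-2 aff ·: Ss|SS
S/II-1 aff I-1×I-2: Ss
S/II-2 aff I-1×I-2: Ss
⇒ S over [I-1,I-2,II-1,II-2]: 2 consistent

II-2 ∈ {FF Ss, Ff Ss}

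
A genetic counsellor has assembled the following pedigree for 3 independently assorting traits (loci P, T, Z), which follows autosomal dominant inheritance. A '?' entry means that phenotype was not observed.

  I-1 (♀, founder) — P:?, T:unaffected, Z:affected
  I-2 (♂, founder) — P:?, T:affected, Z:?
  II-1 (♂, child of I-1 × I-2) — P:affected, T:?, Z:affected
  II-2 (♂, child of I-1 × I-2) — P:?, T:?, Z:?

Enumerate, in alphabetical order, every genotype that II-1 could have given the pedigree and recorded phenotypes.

P/I-1 ? ·: pp|Pp|PP
P/I-2 ? ·: pp|Pp|PP
P/II-1 aff I-1×I-2: Pp|PP
P/II-2 ? I-1×I-2: pp|Pp|PP
⇒ P over [I-1,I-2,II-1,II-2]: 21 consistent
T/I-1 un ·: tt
T/I-2 aff ·: Tt|TT
T/II-1 ? I-1×I-2: tt|Tt
T/II-2 ? I-1×I-2: tt|Tt
⇒ T over [I-1,I-2,II-1,II-2]: 5 consistent
Z/I-1 aff ·: Zz|ZZ
Z/I-2 ? ·: zz|Zz|ZZ
Z/II-1 aff I-1×I-2: Zz|ZZ
Z/II-2 ? I-1×I-2: zz|Zz|ZZ
⇒ Z over [I-1,I-2,II-1,II-2]: 18 consistent

II-1 ∈ {PP Tt ZZ, PP Tt Zz, PP tt ZZ, PP tt Zz, Pp Tt ZZ, Pp Tt Zz, Pp tt ZZ, Pp tt Zz}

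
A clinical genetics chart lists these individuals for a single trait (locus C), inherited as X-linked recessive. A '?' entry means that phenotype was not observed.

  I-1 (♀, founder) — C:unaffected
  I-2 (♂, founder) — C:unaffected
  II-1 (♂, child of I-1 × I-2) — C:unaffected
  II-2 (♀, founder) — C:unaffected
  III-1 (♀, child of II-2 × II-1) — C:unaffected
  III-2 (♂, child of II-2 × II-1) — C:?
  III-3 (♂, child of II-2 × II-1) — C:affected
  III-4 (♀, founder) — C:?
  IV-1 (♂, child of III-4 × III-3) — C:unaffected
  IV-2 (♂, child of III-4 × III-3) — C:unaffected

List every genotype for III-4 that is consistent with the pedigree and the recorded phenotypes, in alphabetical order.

III-4 ∈ {X^CX^C, X^CX^c}

C/I-1 un ·: X^CX^C|X^CX^c
C/I-2 un ·: X^CY
C/II-1 un I-1×I-2: X^CY
C/II-2 un ·: X^CX^c
C/III-1 un II-2×II-1: X^CX^C|X^CX^c
C/III-2 ? II-2×II-1: X^CY|X^cY
C/III-3 aff II-2×II-1: X^cY
C/III-4 ? ·: X^CX^C|X^CX^c
C/IV-1 un III-4×III-3: X^CY
C/IV-2 un III-4×III-3: X^CY
⇒ C over [I-1,I-2,II-1,II-2,III-1,III-2,III-3,III-4,IV-1,IV-2]: 16 consistent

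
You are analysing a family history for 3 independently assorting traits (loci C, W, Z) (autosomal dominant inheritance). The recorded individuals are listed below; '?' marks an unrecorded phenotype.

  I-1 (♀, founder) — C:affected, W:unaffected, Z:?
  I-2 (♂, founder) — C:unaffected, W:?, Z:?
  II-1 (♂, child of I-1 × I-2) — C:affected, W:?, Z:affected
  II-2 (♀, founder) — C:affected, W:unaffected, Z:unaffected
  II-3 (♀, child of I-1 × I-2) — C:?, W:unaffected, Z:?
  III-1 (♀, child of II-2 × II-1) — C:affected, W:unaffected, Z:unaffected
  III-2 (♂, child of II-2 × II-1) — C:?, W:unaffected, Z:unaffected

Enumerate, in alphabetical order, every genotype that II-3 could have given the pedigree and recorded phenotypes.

C/I-1 aff ·: Cc|CC
C/I-2 un ·: cc
C/II-1 aff I-1×I-2: Cc
C/II-2 aff ·: Cc|CC
C/II-3 ? I-1×I-2: cc|Cc
C/III-1 aff II-2×II-1: Cc|CC
C/III-2 ? II-2×II-1: cc|Cc|CC
⇒ C over [I-1,I-2,II-1,II-2,II-3,III-1,III-2]: 30 consistent
W/I-1 un ·: ww
W/I-2 ? ·: ww|Ww
W/II-1 ? I-1×I-2: ww|Ww
W/II-2 un ·: ww
W/II-3 un I-1×I-2: ww
W/III-1 un II-2×II-1: ww
W/III-2 un II-2×II-1: ww
⇒ W over [I-1,I-2,II-1,II-2,II-3,III-1,III-2]: 3 consistent
Z/I-1 ? ·: zz|Zz|ZZ
Z/I-2 ? ·: zz|Zz|ZZ
Z/II-1 aff I-1×I-2: Zz
Z/II-2 un ·: zz
Z/II-3 ? I-1×I-2: zz|Zz|ZZ
Z/III-1 un II-2×II-1: zz
Z/III-2 un II-2×II-1: zz
⇒ Z over [I-1,I-2,II-1,II-2,II-3,III-1,III-2]: 13 consistent

II-3 ∈ {Cc ww ZZ, Cc ww Zz, Cc ww zz, cc ww ZZ, cc ww Zz, cc ww zz}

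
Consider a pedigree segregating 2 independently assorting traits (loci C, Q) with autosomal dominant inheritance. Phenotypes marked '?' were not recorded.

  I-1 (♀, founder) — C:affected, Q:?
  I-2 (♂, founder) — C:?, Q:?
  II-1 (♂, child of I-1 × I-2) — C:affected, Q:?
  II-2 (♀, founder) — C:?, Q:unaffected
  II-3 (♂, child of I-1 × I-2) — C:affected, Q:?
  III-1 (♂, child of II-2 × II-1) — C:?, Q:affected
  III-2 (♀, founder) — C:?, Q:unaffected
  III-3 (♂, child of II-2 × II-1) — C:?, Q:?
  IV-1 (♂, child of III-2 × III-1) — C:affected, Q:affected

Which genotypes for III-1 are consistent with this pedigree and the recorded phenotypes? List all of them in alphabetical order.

C/I-1 aff ·: Cc|CC
C/I-2 ? ·: cc|Cc|CC
C/II-1 aff I-1×I-2: Cc|CC
C/II-2 ? ·: cc|Cc|CC
C/II-3 aff I-1×I-2: Cc|CC
C/III-1 ? II-2×II-1: cc|Cc|CC
C/III-2 ? ·: cc|Cc|CC
C/III-3 ? II-2×II-1: cc|Cc|CC
C/IV-1 aff III-2×III-1: Cc|CC
⇒ C over [I-1,I-2,II-1,II-2,II-3,III-1,III-2,III-3,IV-1]: 709 consistent
Q/I-1 ? ·: qq|Qq|QQ
Q/I-2 ? ·: qq|Qq|QQ
Q/II-1 ? I-1×I-2: Qq|QQ
Q/II-2 un ·: qq
Q/II-3 ? I-1×I-2: qq|Qq|QQ
Q/III-1 aff II-2×II-1: Qq
Q/III-2 un ·: qq
Q/III-3 ? II-2×II-1: qq|Qq
Q/IV-1 aff III-2×III-1: Qq
⇒ Q over [I-1,I-2,II-1,II-2,II-3,III-1,III-2,III-3,IV-1]: 34 consistent

III-1 ∈ {CC Qq, Cc Qq, cc Qq}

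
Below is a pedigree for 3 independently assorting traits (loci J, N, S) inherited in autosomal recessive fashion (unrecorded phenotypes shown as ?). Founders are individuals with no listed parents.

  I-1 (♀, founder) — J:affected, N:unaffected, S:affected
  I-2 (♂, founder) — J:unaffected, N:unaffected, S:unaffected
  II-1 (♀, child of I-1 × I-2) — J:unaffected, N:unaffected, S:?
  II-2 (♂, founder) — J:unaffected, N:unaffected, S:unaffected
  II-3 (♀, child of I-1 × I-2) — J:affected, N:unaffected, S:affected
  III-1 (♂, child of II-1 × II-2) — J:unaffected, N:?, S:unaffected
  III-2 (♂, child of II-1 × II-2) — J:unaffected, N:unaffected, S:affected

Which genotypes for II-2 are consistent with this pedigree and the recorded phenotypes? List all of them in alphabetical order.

J/I-1 aff ·: jj
J/I-2 un ·: Jj
J/II-1 un I-1×I-2: Jj
J/II-2 un ·: JJ|Jj
J/II-3 aff I-1×I-2: jj
J/III-1 un II-1×II-2: JJ|Jj
J/III-2 un II-1×II-2: JJ|Jj
⇒ J over [I-1,I-2,II-1,II-2,II-3,III-1,III-2]: 8 consistent
N/I-1 un ·: NN|Nn
N/I-2 un ·: NN|Nn
N/II-1 un I-1×I-2: NN|Nn
N/II-2 un ·: NN|Nn
N/II-3 un I-1×I-2: NN|Nn
N/III-1 ? II-1×II-2: NN|Nn|nn
N/III-2 un II-1×II-2: NN|Nn
⇒ N over [I-1,I-2,II-1,II-2,II-3,III-1,III-2]: 95 consistent
S/I-1 aff ·: ss
S/I-2 un ·: Ss
S/II-1 ? I-1×I-2: Ss|ss
S/II-2 un ·: Ss
S/II-3 aff I-1×I-2: ss
S/III-1 un II-1×II-2: SS|Ss
S/III-2 aff II-1×II-2: ss
⇒ S over [I-1,I-2,II-1,II-2,II-3,III-1,III-2]: 3 consistent

II-2 ∈ {JJ NN Ss, JJ Nn Ss, Jj NN Ss, Jj Nn Ss}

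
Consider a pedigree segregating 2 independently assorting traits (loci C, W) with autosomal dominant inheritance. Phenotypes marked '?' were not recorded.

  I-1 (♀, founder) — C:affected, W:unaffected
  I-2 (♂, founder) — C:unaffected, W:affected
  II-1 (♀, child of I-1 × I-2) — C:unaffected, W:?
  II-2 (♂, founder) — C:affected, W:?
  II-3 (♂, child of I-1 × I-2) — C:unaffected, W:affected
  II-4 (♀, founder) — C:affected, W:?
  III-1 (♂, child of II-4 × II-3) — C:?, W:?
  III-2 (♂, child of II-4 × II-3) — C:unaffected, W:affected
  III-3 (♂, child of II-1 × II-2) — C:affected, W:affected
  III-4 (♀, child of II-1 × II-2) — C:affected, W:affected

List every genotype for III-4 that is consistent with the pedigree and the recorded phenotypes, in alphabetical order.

III-4 ∈ {Cc WW, Cc Ww}

C/I-1 aff ·: Cc
C/I-2 un ·: cc
C/II-1 un I-1×I-2: cc
C/II-2 aff ·: Cc|CC
C/II-3 un I-1×I-2: cc
C/II-4 aff ·: Cc
C/III-1 ? II-4×II-3: cc|Cc
C/III-2 un II-4×II-3: cc
C/III-3 aff II-1×II-2: Cc
C/III-4 aff II-1×II-2: Cc
⇒ C over [I-1,I-2,II-1,II-2,II-3,II-4,III-1,III-2,III-3,III-4]: 4 consistent
W/I-1 un ·: ww
W/I-2 aff ·: Ww|WW
W/II-1 ? I-1×I-2: ww|Ww
W/II-2 ? ·: ww|Ww|WW
W/II-3 aff I-1×I-2: Ww
W/II-4 ? ·: ww|Ww|WW
W/III-1 ? II-4×II-3: ww|Ww|WW
W/III-2 aff II-4×II-3: Ww|WW
W/III-3 aff II-1×II-2: Ww|WW
W/III-4 aff II-1×II-2: Ww|WW
⇒ W over [I-1,I-2,II-1,II-2,II-3,II-4,III-1,III-2,III-3,III-4]: 240 consistent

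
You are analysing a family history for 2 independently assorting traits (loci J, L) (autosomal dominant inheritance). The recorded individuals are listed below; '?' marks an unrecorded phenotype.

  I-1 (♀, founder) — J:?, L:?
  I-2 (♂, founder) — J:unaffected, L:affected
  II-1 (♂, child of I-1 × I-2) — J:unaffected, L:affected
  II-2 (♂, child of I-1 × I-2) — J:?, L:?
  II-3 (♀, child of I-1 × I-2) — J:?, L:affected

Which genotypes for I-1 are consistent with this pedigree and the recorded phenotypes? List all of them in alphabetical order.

J/I-1 ? ·: jj|Jj
J/I-2 un ·: jj
J/II-1 un I-1×I-2: jj
J/II-2 ? I-1×I-2: jj|Jj
J/II-3 ? I-1×I-2: jj|Jj
⇒ J over [I-1,I-2,II-1,II-2,II-3]: 5 consistent
L/I-1 ? ·: ll|Ll|LL
L/I-2 aff ·: Ll|LL
L/II-1 aff I-1×I-2: Ll|LL
L/II-2 ? I-1×I-2: ll|Ll|LL
L/II-3 aff I-1×I-2: Ll|LL
⇒ L over [I-1,I-2,II-1,II-2,II-3]: 32 consistent

I-1 ∈ {Jj LL, Jj Ll, Jj ll, jj LL, jj Ll, jj ll}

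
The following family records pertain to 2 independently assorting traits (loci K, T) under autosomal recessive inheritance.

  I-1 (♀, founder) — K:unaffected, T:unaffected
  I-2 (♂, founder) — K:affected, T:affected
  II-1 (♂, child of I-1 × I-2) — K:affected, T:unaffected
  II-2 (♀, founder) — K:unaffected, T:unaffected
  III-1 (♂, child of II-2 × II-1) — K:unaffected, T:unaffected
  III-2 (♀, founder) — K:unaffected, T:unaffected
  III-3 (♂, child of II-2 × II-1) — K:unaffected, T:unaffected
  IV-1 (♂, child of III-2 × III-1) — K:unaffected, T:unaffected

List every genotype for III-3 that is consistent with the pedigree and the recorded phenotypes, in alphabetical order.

K/I-1 un ·: Kk
K/I-2 aff ·: kk
K/II-1 aff I-1×I-2: kk
K/II-2 un ·: KK|Kk
K/III-1 un II-2×II-1: Kk
K/III-2 un ·: KK|Kk
K/III-3 un II-2×II-1: Kk
K/IV-1 un III-2×III-1: KK|Kk
⇒ K over [I-1,I-2,II-1,II-2,III-1,III-2,III-3,IV-1]: 8 consistent
T/I-1 un ·: TT|Tt
T/I-2 aff ·: tt
T/II-1 un I-1×I-2: Tt
T/II-2 un ·: TT|Tt
T/III-1 un II-2×II-1: TT|Tt
T/III-2 un ·: TT|Tt
T/III-3 un II-2×II-1: TT|Tt
T/IV-1 un III-2×III-1: TT|Tt
⇒ T over [I-1,I-2,II-1,II-2,III-1,III-2,III-3,IV-1]: 56 consistent

III-3 ∈ {Kk TT, Kk Tt}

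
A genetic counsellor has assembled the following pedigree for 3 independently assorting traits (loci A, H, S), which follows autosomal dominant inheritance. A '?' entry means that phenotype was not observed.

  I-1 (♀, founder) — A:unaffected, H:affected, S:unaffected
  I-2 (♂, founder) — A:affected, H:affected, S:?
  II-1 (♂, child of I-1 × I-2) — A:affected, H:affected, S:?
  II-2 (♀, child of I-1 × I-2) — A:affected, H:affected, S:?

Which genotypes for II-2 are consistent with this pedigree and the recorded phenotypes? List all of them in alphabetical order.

II-2 ∈ {Aa HH Ss, Aa HH ss, Aa Hh Ss, Aa Hh ss}

A/I-1 un ·: aa
A/I-2 aff ·: Aa|AA
A/II-1 aff I-1×I-2: Aa
A/II-2 aff I-1×I-2: Aa
⇒ A over [I-1,I-2,II-1,II-2]: 2 consistent
H/I-1 aff ·: Hh|HH
H/I-2 aff ·: Hh|HH
H/II-1 aff I-1×I-2: Hh|HH
H/II-2 aff I-1×I-2: Hh|HH
⇒ H over [I-1,I-2,II-1,II-2]: 13 consistent
S/I-1 un ·: ss
S/I-2 ? ·: ss|Ss|SS
S/II-1 ? I-1×I-2: ss|Ss
S/II-2 ? I-1×I-2: ss|Ss
⇒ S over [I-1,I-2,II-1,II-2]: 6 consistent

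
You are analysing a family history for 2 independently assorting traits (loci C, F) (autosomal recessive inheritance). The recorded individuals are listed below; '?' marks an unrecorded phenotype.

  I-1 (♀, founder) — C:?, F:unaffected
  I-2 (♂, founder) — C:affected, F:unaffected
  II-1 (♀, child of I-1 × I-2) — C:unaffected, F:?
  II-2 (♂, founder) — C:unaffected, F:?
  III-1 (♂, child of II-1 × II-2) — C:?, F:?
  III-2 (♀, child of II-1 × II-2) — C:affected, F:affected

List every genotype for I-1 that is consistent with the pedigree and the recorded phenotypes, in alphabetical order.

I-1 ∈ {CC FF, CC Ff, Cc FF, Cc Ff}

C/I-1 ? ·: CC|Cc
C/I-2 aff ·: cc
C/II-1 un I-1×I-2: Cc
C/II-2 un ·: Cc
C/III-1 ? II-1×II-2: CC|Cc|cc
C/III-2 aff II-1×II-2: cc
⇒ C over [I-1,I-2,II-1,II-2,III-1,III-2]: 6 consistent
F/I-1 un ·: FF|Ff
F/I-2 un ·: FF|Ff
F/II-1 ? I-1×I-2: Ff|ff
F/II-2 ? ·: Ff|ff
F/III-1 ? II-1×II-2: FF|Ff|ff
F/III-2 aff II-1×II-2: ff
⇒ F over [I-1,I-2,II-1,II-2,III-1,III-2]: 18 consistent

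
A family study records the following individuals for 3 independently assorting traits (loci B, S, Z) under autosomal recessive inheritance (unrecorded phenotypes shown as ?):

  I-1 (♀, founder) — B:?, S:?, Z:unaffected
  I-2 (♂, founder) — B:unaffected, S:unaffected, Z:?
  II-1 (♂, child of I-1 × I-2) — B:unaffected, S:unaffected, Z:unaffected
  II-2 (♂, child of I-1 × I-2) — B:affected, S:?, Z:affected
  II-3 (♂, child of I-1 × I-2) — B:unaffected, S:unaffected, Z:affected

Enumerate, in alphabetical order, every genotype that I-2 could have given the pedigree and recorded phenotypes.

I-2 ∈ {Bb SS Zz, Bb SS zz, Bb Ss Zz, Bb Ss zz}

B/I-1 ? ·: Bb|bb
B/I-2 un ·: Bb
B/II-1 un I-1×I-2: BB|Bb
B/II-2 aff I-1×I-2: bb
B/II-3 un I-1×I-2: BB|Bb
⇒ B over [I-1,I-2,II-1,II-2,II-3]: 5 consistent
S/I-1 ? ·: SS|Ss|ss
S/I-2 un ·: SS|Ss
S/II-1 un I-1×I-2: SS|Ss
S/II-2 ? I-1×I-2: SS|Ss|ss
S/II-3 un I-1×I-2: SS|Ss
⇒ S over [I-1,I-2,II-1,II-2,II-3]: 32 consistent
Z/I-1 un ·: Zz
Z/I-2 ? ·: Zz|zz
Z/II-1 un I-1×I-2: ZZ|Zz
Z/II-2 aff I-1×I-2: zz
Z/II-3 aff I-1×I-2: zz
⇒ Z over [I-1,I-2,II-1,II-2,II-3]: 3 consistent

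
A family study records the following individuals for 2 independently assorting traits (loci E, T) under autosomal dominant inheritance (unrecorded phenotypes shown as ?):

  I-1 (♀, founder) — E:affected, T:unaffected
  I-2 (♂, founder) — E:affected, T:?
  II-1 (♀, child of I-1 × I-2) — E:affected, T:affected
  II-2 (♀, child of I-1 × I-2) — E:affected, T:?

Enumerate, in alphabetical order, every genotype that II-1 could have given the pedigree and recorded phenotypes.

E/I-1 aff ·: Ee|EE
E/I-2 aff ·: Ee|EE
E/II-1 aff I-1×I-2: Ee|EE
E/II-2 aff I-1×I-2: Ee|EE
⇒ E over [I-1,I-2,II-1,II-2]: 13 consistent
T/I-1 un ·: tt
T/I-2 ? ·: Tt|TT
T/II-1 aff I-1×I-2: Tt
T/II-2 ? I-1×I-2: tt|Tt
⇒ T over [I-1,I-2,II-1,II-2]: 3 consistent

II-1 ∈ {EE Tt, Ee Tt}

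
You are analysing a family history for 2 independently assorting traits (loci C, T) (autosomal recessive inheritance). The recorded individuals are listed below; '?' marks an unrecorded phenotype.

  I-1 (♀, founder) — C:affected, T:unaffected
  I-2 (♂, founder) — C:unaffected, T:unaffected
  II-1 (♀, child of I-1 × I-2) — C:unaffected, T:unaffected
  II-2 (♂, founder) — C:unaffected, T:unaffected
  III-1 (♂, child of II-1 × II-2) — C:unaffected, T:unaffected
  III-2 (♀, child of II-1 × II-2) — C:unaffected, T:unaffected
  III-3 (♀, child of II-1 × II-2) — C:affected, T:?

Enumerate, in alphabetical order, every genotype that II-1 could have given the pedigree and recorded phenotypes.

II-1 ∈ {Cc TT, Cc Tt}

C/I-1 aff ·: cc
C/I-2 un ·: CC|Cc
C/II-1 un I-1×I-2: Cc
C/II-2 un ·: Cc
C/III-1 un II-1×II-2: CC|Cc
C/III-2 un II-1×II-2: CC|Cc
C/III-3 aff II-1×II-2: cc
⇒ C over [I-1,I-2,II-1,II-2,III-1,III-2,III-3]: 8 consistent
T/I-1 un ·: TT|Tt
T/I-2 un ·: TT|Tt
T/II-1 un I-1×I-2: TT|Tt
T/II-2 un ·: TT|Tt
T/III-1 un II-1×II-2: TT|Tt
T/III-2 un II-1×II-2: TT|Tt
T/III-3 ? II-1×II-2: TT|Tt|tt
⇒ T over [I-1,I-2,II-1,II-2,III-1,III-2,III-3]: 96 consistent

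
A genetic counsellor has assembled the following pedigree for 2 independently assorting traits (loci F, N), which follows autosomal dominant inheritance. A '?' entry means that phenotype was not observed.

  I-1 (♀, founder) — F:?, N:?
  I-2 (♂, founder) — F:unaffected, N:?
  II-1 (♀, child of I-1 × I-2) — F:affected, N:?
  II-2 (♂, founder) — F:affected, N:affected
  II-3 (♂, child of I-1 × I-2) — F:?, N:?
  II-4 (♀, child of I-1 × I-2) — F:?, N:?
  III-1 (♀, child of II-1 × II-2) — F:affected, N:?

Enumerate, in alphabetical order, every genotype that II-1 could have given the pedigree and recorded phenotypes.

F/I-1 ? ·: Ff|FF
F/I-2 un ·: ff
F/II-1 aff I-1×I-2: Ff
F/II-2 aff ·: Ff|FF
F/II-3 ? I-1×I-2: ff|Ff
F/II-4 ? I-1×I-2: ff|Ff
F/III-1 aff II-1×II-2: Ff|FF
⇒ F over [I-1,I-2,II-1,II-2,II-3,II-4,III-1]: 20 consistent
N/I-1 ? ·: nn|Nn|NN
N/I-2 ? ·: nn|Nn|NN
N/II-1 ? I-1×I-2: nn|Nn|NN
N/II-2 aff ·: Nn|NN
N/II-3 ? I-1×I-2: nn|Nn|NN
N/II-4 ? I-1×I-2: nn|Nn|NN
N/III-1 ? II-1×II-2: nn|Nn|NN
⇒ N over [I-1,I-2,II-1,II-2,II-3,II-4,III-1]: 243 consistent

II-1 ∈ {Ff NN, Ff Nn, Ff nn}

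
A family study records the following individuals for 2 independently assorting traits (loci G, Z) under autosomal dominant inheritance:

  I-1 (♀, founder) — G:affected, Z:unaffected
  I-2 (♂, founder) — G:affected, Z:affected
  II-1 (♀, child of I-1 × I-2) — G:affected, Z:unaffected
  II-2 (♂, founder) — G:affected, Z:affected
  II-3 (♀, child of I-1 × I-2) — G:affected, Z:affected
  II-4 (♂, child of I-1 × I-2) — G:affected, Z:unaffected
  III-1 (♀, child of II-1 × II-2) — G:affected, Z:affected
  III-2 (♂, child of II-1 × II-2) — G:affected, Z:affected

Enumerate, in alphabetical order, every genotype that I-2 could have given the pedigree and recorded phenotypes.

I-2 ∈ {GG Zz, Gg Zz}

G/I-1 aff ·: Gg|GG
G/I-2 aff ·: Gg|GG
G/II-1 aff I-1×I-2: Gg|GG
G/II-2 aff ·: Gg|GG
G/II-3 aff I-1×I-2: Gg|GG
G/II-4 aff I-1×I-2: Gg|GG
G/III-1 aff II-1×II-2: Gg|GG
G/III-2 aff II-1×II-2: Gg|GG
⇒ G over [I-1,I-2,II-1,II-2,II-3,II-4,III-1,III-2]: 161 consistent
Z/I-1 un ·: zz
Z/I-2 aff ·: Zz
Z/II-1 un I-1×I-2: zz
Z/II-2 aff ·: Zz|ZZ
Z/II-3 aff I-1×I-2: Zz
Z/II-4 un I-1×I-2: zz
Z/III-1 aff II-1×II-2: Zz
Z/III-2 aff II-1×II-2: Zz
⇒ Z over [I-1,I-2,II-1,II-2,II-3,II-4,III-1,III-2]: 2 consistent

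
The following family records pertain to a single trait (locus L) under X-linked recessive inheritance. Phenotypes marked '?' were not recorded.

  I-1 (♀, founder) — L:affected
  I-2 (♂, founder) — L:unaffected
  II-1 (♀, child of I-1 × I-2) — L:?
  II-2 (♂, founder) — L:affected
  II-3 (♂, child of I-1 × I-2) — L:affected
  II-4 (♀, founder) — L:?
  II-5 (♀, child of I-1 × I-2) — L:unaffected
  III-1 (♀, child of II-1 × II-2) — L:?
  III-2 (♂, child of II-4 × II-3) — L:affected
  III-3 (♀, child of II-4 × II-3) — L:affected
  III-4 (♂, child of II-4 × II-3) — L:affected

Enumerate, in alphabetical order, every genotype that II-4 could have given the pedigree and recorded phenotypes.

II-4 ∈ {X^LX^l, X^lX^l}

L/I-1 aff ·: X^lX^l
L/I-2 un ·: X^LY
L/II-1 ? I-1×I-2: X^LX^l
L/II-2 aff ·: X^lY
L/II-3 aff I-1×I-2: X^lY
L/II-4 ? ·: X^LX^l|X^lX^l
L/II-5 un I-1×I-2: X^LX^l
L/III-1 ? II-1×II-2: X^LX^l|X^lX^l
L/III-2 aff II-4×II-3: X^lY
L/III-3 aff II-4×II-3: X^lX^l
L/III-4 aff II-4×II-3: X^lY
⇒ L over [I-1,I-2,II-1,II-2,II-3,II-4,II-5,III-1,III-2,III-3,III-4]: 4 consistent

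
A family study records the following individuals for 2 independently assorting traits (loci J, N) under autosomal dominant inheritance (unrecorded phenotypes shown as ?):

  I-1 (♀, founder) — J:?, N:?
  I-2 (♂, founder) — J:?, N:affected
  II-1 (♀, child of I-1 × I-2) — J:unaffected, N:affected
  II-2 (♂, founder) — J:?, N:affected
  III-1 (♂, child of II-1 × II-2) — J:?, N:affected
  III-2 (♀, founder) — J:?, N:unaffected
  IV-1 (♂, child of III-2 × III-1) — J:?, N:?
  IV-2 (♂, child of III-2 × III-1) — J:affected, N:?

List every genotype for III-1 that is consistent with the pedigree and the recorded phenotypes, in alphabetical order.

III-1 ∈ {Jj NN, Jj Nn, jj NN, jj Nn}

J/I-1 ? ·: jj|Jj
J/I-2 ? ·: jj|Jj
J/II-1 un I-1×I-2: jj
J/II-2 ? ·: jj|Jj|JJ
J/III-1 ? II-1×II-2: jj|Jj
J/III-2 ? ·: jj|Jj|JJ
J/IV-1 ? III-2×III-1: jj|Jj|JJ
J/IV-2 aff III-2×III-1: Jj|JJ
⇒ J over [I-1,I-2,II-1,II-2,III-1,III-2,IV-1,IV-2]: 120 consistent
N/I-1 ? ·: nn|Nn|NN
N/I-2 aff ·: Nn|NN
N/II-1 aff I-1×I-2: Nn|NN
N/II-2 aff ·: Nn|NN
N/III-1 aff II-1×II-2: Nn|NN
N/III-2 un ·: nn
N/IV-1 ? III-2×III-1: nn|Nn
N/IV-2 ? III-2×III-1: nn|Nn
⇒ N over [I-1,I-2,II-1,II-2,III-1,III-2,IV-1,IV-2]: 74 consistent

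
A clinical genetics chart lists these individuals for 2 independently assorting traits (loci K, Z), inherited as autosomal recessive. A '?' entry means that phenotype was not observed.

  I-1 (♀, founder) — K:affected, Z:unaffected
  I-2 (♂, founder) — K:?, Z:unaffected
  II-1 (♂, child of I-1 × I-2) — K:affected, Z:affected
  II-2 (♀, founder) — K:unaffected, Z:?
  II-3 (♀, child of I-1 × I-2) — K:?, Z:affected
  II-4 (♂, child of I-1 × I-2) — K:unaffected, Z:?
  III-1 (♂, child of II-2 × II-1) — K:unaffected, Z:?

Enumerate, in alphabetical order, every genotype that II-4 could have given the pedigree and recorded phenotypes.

K/I-1 aff ·: kk
K/I-2 ? ·: Kk
K/II-1 aff I-1×I-2: kk
K/II-2 un ·: KK|Kk
K/II-3 ? I-1×I-2: Kk|kk
K/II-4 un I-1×I-2: Kk
K/III-1 un II-2×II-1: Kk
⇒ K over [I-1,I-2,II-1,II-2,II-3,II-4,III-1]: 4 consistent
Z/I-1 un ·: Zz
Z/I-2 un ·: Zz
Z/II-1 aff I-1×I-2: zz
Z/II-2 ? ·: ZZ|Zz|zz
Z/II-3 aff I-1×I-2: zz
Z/II-4 ? I-1×I-2: ZZ|Zz|zz
Z/III-1 ? II-2×II-1: Zz|zz
⇒ Z over [I-1,I-2,II-1,II-2,II-3,II-4,III-1]: 12 consistent

II-4 ∈ {Kk ZZ, Kk Zz, Kk zz}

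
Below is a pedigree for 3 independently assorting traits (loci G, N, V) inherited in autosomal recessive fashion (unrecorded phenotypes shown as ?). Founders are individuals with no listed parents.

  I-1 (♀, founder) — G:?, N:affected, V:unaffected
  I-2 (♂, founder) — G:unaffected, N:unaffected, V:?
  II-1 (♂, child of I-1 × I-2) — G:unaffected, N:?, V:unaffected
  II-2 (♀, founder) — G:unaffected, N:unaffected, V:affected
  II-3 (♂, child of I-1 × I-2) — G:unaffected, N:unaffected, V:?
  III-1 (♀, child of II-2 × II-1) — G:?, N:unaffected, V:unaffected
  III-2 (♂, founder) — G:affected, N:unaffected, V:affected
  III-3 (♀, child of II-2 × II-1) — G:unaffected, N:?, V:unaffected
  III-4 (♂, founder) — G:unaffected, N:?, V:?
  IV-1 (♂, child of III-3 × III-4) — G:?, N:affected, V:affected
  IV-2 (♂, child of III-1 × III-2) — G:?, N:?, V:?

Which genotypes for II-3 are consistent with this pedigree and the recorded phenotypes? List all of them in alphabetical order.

II-3 ∈ {GG Nn VV, GG Nn Vv, GG Nn vv, Gg Nn VV, Gg Nn Vv, Gg Nn vv}

G/I-1 ? ·: GG|Gg|gg
G/I-2 un ·: GG|Gg
G/II-1 un I-1×I-2: GG|Gg
G/II-2 un ·: GG|Gg
G/II-3 un I-1×I-2: GG|Gg
G/III-1 ? II-2×II-1: GG|Gg|gg
G/III-2 aff ·: gg
G/III-3 un II-2×II-1: GG|Gg
G/III-4 un ·: GG|Gg
G/IV-1 ? III-3×III-4: GG|Gg|gg
G/IV-2 ? III-1×III-2: Gg|gg
⇒ G over [I-1,I-2,II-1,II-2,II-3,III-1,III-2,III-3,III-4,IV-1,IV-2]: 637 consistent
N/I-1 aff ·: nn
N/I-2 un ·: NN|Nn
N/II-1 ? I-1×I-2: Nn|nn
N/II-2 un ·: NN|Nn
N/II-3 un I-1×I-2: Nn
N/III-1 un II-2×II-1: NN|Nn
N/III-2 un ·: NN|Nn
N/III-3 ? II-2×II-1: Nn|nn
N/III-4 ? ·: Nn|nn
N/IV-1 aff III-3×III-4: nn
N/IV-2 ? III-1×III-2: NN|Nn|nn
⇒ N over [I-1,I-2,II-1,II-2,II-3,III-1,III-2,III-3,III-4,IV-1,IV-2]: 126 consistent
V/I-1 un ·: VV|Vv
V/I-2 ? ·: VV|Vv|vv
V/II-1 un I-1×I-2: VV|Vv
V/II-2 aff ·: vv
V/II-3 ? I-1×I-2: VV|Vv|vv
V/III-1 un II-2×II-1: Vv
V/III-2 aff ·: vv
V/III-3 un II-2×II-1: Vv
V/III-4 ? ·: Vv|vv
V/IV-1 aff III-3×III-4: vv
V/IV-2 ? III-1×III-2: Vv|vv
⇒ V over [I-1,I-2,II-1,II-2,II-3,III-1,III-2,III-3,III-4,IV-1,IV-2]: 72 consistent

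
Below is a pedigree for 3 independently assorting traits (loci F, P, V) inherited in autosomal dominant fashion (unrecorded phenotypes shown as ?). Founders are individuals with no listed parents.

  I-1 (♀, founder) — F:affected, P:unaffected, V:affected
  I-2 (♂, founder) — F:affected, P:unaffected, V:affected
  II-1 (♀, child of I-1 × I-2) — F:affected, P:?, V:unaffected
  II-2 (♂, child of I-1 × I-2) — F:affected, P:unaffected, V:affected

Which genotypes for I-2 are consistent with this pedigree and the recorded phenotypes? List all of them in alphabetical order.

F/I-1 aff ·: Ff|FF
F/I-2 aff ·: Ff|FF
F/II-1 aff I-1×I-2: Ff|FF
F/II-2 aff I-1×I-2: Ff|FF
⇒ F over [I-1,I-2,II-1,II-2]: 13 consistent
P/I-1 un ·: pp
P/I-2 un ·: pp
P/II-1 ? I-1×I-2: pp
P/II-2 un I-1×I-2: pp
⇒ P over [I-1,I-2,II-1,II-2]: 1 consistent
V/I-1 aff ·: Vv
V/I-2 aff ·: Vv
V/II-1 un I-1×I-2: vv
V/II-2 aff I-1×I-2: Vv|VV
⇒ V over [I-1,I-2,II-1,II-2]: 2 consistent

I-2 ∈ {FF pp Vv, Ff pp Vv}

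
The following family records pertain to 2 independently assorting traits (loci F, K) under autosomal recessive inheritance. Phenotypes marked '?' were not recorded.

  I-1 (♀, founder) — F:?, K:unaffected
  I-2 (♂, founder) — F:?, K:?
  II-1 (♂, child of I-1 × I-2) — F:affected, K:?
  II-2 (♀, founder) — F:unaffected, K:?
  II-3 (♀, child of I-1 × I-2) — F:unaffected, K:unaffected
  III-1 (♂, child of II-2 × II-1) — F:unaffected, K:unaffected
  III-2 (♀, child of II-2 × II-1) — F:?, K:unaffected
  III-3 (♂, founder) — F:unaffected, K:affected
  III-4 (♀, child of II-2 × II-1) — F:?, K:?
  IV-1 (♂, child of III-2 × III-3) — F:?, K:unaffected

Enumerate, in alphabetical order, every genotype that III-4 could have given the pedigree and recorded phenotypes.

III-4 ∈ {Ff KK, Ff Kk, Ff kk, ff KK, ff Kk, ff kk}

F/I-1 ? ·: Ff|ff
F/I-2 ? ·: Ff|ff
F/II-1 aff I-1×I-2: ff
F/II-2 un ·: FF|Ff
F/II-3 un I-1×I-2: FF|Ff
F/III-1 un II-2×II-1: Ff
F/III-2 ? II-2×II-1: Ff|ff
F/III-3 un ·: FF|Ff
F/III-4 ? II-2×II-1: Ff|ff
F/IV-1 ? III-2×III-3: FF|Ff|ff
⇒ F over [I-1,I-2,II-1,II-2,II-3,III-1,III-2,III-3,III-4,IV-1]: 84 consistent
K/I-1 un ·: KK|Kk
K/I-2 ? ·: KK|Kk|kk
K/II-1 ? I-1×I-2: KK|Kk|kk
K/II-2 ? ·: KK|Kk|kk
K/II-3 un I-1×I-2: KK|Kk
K/III-1 un II-2×II-1: KK|Kk
K/III-2 un II-2×II-1: KK|Kk
K/III-3 aff ·: kk
K/III-4 ? II-2×II-1: KK|Kk|kk
K/IV-1 un III-2×III-3: Kk
⇒ K over [I-1,I-2,II-1,II-2,II-3,III-1,III-2,III-3,III-4,IV-1]: 255 consistent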